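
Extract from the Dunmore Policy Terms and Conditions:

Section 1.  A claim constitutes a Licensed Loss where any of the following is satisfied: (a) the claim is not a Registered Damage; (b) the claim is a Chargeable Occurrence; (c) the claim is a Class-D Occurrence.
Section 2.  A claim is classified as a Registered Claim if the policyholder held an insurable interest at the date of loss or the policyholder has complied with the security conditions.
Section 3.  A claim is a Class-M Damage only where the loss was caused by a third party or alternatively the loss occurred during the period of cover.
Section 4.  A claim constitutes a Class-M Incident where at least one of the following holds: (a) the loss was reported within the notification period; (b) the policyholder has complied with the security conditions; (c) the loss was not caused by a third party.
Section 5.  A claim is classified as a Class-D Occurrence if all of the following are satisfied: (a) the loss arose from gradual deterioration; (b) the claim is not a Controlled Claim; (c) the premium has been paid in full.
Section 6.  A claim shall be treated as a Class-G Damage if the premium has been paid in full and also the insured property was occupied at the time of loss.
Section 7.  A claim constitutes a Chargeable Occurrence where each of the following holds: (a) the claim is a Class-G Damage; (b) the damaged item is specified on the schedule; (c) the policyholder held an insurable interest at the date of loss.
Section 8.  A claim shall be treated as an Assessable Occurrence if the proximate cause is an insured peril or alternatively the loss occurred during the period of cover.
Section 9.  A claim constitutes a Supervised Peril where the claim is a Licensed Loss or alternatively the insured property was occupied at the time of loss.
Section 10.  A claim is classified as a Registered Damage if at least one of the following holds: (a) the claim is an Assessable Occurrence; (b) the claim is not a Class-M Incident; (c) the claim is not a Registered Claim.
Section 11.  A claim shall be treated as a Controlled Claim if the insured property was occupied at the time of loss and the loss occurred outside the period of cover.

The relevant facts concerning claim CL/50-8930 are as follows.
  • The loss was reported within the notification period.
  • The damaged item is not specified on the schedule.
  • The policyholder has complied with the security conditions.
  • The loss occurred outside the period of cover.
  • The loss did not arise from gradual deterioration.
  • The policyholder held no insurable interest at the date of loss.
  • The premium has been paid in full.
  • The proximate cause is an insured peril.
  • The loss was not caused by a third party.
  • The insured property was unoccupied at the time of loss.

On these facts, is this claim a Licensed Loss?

No

section 8 — Assessable Occurrence: [the proximate cause is an insured peril? yes] OR [the loss occurred during the period of cover? no] → satisfied.
section 4 — Class-M Incident: [the loss was reported within the notification period? yes] OR [the policyholder has complied with the security conditions? yes] OR [the loss was not caused by a third party? yes] → satisfied.
section 2 — Registered Claim: [the policyholder held an insurable interest at the date of loss? no] OR [the policyholder has complied with the security conditions? yes] → satisfied.
section 10 — Registered Damage: [Assessable Occurrence (section 8)? yes] OR [not a Class-M Incident (section 4)? no] OR [not a Registered Claim (section 2)? no] → satisfied.
section 6 — Class-G Damage: [the premium has been paid in full? yes] AND [the insured property was occupied at the time of loss? no] → not satisfied.
section 7 — Chargeable Occurrence: [Class-G Damage (section 6)? no] AND [the damaged item is specified on the schedule? no] AND [the policyholder held an insurable interest at the date of loss? no] → not satisfied.
section 11 — Controlled Claim: [the insured property was occupied at the time of loss? no] AND [the loss occurred outside the period of cover? yes] → not satisfied.
section 5 — Class-D Occurrence: [the loss arose from gradual deterioration? no] AND [not a Controlled Claim (section 11)? yes] AND [the premium has been paid in full? yes] → not satisfied.
section 1 — Licensed Loss: [not a Registered Damage (section 10)? no] OR [Chargeable Occurrence (section 7)? no] OR [Class-D Occurrence (section 5)? no] → not satisfied.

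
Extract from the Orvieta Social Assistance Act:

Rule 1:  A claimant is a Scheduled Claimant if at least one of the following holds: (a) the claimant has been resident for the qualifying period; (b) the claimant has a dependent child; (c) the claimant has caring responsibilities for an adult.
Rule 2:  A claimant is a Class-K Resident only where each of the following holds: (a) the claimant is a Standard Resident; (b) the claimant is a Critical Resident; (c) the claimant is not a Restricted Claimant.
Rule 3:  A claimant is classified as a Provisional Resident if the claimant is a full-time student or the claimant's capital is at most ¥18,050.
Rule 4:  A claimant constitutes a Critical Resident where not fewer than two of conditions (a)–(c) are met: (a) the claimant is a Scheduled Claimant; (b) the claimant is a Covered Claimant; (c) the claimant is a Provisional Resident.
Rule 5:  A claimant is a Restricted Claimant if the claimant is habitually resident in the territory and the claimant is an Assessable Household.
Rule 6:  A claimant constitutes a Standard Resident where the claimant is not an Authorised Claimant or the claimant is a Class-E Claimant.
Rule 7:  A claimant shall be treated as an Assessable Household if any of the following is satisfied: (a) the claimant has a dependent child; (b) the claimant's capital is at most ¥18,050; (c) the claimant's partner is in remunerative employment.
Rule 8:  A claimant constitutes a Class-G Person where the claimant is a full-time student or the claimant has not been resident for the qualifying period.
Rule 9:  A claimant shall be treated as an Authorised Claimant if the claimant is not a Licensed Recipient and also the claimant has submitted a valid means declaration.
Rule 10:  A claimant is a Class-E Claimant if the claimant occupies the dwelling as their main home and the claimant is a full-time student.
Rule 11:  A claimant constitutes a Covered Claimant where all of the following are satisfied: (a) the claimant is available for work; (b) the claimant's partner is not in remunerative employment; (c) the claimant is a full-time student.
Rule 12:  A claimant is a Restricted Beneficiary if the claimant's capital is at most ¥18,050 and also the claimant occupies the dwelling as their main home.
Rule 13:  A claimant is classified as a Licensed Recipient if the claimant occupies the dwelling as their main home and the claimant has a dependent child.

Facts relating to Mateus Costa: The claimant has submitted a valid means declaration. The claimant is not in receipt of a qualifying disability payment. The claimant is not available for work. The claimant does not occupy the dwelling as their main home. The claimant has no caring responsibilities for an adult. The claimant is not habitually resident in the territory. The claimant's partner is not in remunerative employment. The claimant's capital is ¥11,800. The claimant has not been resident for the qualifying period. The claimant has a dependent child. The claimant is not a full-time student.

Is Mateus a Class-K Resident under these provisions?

No

rule 13 — Licensed Recipient: [the claimant occupies the dwelling as their main home? no] AND [the claimant has a dependent child? yes] → not satisfied.
rule 9 — Authorised Claimant: [not a Licensed Recipient (rule 13)? yes] AND [the claimant has submitted a valid means declaration? yes] → satisfied.
rule 10 — Class-E Claimant: [the claimant occupies the dwelling as their main home? no] AND [the claimant is a full-time student? no] → not satisfied.
rule 6 — Standard Resident: [not an Authorised Claimant (rule 9)? no] OR [Class-E Claimant (rule 10)? no] → not satisfied.
rule 1 — Scheduled Claimant: [the claimant has been resident for the qualifying period? no] OR [the claimant has a dependent child? yes] OR [the claimant has caring responsibilities for an adult? no] → satisfied.
rule 11 — Covered Claimant: [the claimant is available for work? no] AND [the claimant's partner is not in remunerative employment? yes] AND [the claimant is a full-time student? no] → not satisfied.
rule 3 — Provisional Resident: [the claimant is a full-time student? no] OR [claimant's capital: ¥11,800 ≤ ¥18,050? yes] → satisfied.
rule 4 — Critical Resident: Scheduled Claimant (rule 1)? yes; Covered Claimant (rule 11)? no; Provisional Resident (rule 3)? yes — 2 of 3 hold (need ≥2) → satisfied.
rule 7 — Assessable Household: [the claimant has a dependent child? yes] OR [claimant's capital: ¥11,800 ≤ ¥18,050? yes] OR [the claimant's partner is in remunerative employment? no] → satisfied.
rule 5 — Restricted Claimant: [the claimant is habitually resident in the territory? no] AND [Assessable Household (rule 7)? yes] → not satisfied.
rule 2 — Class-K Resident: [Standard Resident (rule 6)? no] AND [Critical Resident (rule 4)? yes] AND [not a Restricted Claimant (rule 5)? yes] → not satisfied.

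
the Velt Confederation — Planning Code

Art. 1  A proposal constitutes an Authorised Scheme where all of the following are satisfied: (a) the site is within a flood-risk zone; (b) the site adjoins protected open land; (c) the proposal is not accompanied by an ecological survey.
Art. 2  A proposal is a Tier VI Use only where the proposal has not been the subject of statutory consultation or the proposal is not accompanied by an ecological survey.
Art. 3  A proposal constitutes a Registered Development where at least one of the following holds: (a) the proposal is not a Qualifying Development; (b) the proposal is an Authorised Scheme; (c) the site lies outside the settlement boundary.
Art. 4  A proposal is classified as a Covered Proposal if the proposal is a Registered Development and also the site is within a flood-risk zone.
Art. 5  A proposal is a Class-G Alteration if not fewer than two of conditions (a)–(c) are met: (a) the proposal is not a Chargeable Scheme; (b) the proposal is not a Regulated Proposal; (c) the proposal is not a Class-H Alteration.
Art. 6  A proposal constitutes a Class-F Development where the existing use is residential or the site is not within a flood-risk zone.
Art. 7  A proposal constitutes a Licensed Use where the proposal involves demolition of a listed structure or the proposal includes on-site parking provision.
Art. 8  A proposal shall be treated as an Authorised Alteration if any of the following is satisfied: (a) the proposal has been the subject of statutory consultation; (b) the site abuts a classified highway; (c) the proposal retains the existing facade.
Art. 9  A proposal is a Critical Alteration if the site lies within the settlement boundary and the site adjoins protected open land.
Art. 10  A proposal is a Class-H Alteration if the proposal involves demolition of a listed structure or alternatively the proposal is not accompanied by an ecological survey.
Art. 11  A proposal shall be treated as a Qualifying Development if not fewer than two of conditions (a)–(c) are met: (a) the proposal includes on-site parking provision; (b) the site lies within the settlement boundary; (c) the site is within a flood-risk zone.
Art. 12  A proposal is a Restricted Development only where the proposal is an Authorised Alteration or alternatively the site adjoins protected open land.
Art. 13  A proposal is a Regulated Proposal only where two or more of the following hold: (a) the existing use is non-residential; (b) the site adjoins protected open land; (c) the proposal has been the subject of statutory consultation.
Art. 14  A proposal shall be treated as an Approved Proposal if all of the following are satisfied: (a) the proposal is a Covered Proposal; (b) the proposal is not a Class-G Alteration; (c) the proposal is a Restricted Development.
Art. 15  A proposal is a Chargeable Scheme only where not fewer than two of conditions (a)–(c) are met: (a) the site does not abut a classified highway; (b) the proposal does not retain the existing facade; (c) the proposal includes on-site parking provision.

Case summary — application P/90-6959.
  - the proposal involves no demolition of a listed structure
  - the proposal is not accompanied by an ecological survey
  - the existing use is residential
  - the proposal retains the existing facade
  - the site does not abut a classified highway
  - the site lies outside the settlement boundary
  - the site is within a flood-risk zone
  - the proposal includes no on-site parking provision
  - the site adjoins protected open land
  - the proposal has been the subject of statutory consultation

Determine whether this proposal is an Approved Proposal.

Yes

article 11 — Qualifying Development: the proposal includes on-site parking provision? no; the site lies within the settlement boundary? no; the site is within a flood-risk zone? yes — 1 of 3 hold (need ≥2) → not satisfied.
article 1 — Authorised Scheme: [the site is within a flood-risk zone? yes] AND [the site adjoins protected open land? yes] AND [the proposal is not accompanied by an ecological survey? yes] → satisfied.
article 3 — Registered Development: [not a Qualifying Development (article 11)? yes] OR [Authorised Scheme (article 1)? yes] OR [the site lies outside the settlement boundary? yes] → satisfied.
article 4 — Covered Proposal: [Registered Development (article 3)? yes] AND [the site is within a flood-risk zone? yes] → satisfied.
article 15 — Chargeable Scheme: the site does not abut a classified highway? yes; the proposal does not retain the existing facade? no; the proposal includes on-site parking provision? no — 1 of 3 hold (need ≥2) → not satisfied.
article 13 — Regulated Proposal: the existing use is non-residential? no; the site adjoins protected open land? yes; the proposal has been the subject of statutory consultation? yes — 2 of 3 hold (need ≥2) → satisfied.
article 10 — Class-H Alteration: [the proposal involves demolition of a listed structure? no] OR [the proposal is not accompanied by an ecological survey? yes] → satisfied.
article 5 — Class-G Alteration: not a Chargeable Scheme (article 15)? yes; not a Regulated Proposal (article 13)? no; not a Class-H Alteration (article 10)? no — 1 of 3 hold (need ≥2) → not satisfied.
article 8 — Authorised Alteration: [the proposal has been the subject of statutory consultation? yes] OR [the site abuts a classified highway? no] OR [the proposal retains the existing facade? yes] → satisfied.
article 12 — Restricted Development: [Authorised Alteration (article 8)? yes] OR [the site adjoins protected open land? yes] → satisfied.
article 14 — Approved Proposal: [Covered Proposal (article 4)? yes] AND [not a Class-G Alteration (article 5)? yes] AND [Restricted Development (article 12)? yes] → satisfied.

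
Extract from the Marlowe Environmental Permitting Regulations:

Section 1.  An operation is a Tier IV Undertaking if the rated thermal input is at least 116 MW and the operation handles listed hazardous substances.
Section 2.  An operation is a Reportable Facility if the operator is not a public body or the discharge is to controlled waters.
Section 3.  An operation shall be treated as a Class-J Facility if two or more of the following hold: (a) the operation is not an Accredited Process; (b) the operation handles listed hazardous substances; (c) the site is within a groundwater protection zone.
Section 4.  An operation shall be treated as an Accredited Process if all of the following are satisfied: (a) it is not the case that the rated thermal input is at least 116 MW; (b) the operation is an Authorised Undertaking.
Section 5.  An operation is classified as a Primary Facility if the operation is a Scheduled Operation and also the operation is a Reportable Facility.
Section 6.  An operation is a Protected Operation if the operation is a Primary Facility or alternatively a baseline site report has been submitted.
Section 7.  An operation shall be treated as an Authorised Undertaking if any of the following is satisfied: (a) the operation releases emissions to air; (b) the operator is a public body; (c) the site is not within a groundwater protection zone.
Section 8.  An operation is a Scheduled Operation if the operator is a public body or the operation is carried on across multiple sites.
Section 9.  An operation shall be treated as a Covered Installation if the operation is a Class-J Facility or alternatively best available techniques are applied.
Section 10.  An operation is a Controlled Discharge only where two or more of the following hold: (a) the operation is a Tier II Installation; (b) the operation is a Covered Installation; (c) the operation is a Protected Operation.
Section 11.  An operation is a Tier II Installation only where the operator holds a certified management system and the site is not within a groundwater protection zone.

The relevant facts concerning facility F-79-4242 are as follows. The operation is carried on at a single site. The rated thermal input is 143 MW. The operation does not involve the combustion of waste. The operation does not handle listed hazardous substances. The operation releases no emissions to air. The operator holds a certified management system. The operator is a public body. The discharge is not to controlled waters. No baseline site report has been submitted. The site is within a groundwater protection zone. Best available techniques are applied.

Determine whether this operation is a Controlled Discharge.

Under section 11: the operator holds a certified management system? yes; and the site is not within a groundwater protection zone? no. So the operation is not a Tier II Installation.
Under section 7: the operation releases emissions to air? no; or the operator is a public body? yes; or the site is not within a groundwater protection zone? no. So the operation is an Authorised Undertaking.
Under section 4: rated thermal input: 143 MW ≥ 116 MW? yes, so negated condition no; and Authorised Undertaking (section 7)? yes. So the operation is not an Accredited Process.
Under section 3: not an Accredited Process (section 4)? yes; the operation handles listed hazardous substances? no; the site is within a groundwater protection zone? yes — 2 of 3 hold (need ≥2) → satisfied.
Under section 9: Class-J Facility (section 3)? yes; or best available techniques are applied? yes. So the operation is a Covered Installation.
Under section 8: the operator is a public body? yes; or the operation is carried on across multiple sites? no. So the operation is a Scheduled Operation.
Under section 2: the operator is not a public body? no; or the discharge is to controlled waters? no. So the operation is not a Reportable Facility.
Under section 5: Scheduled Operation (section 8)? yes; and Reportable Facility (section 2)? no. So the operation is not a Primary Facility.
Under section 6: Primary Facility (section 5)? no; or a baseline site report has been submitted? no. So the operation is not a Protected Operation.
Under section 10: Tier II Installation (section 11)? no; Covered Installation (section 9)? yes; Protected Operation (section 6)? no — 1 of 3 hold (need ≥2) → not satisfied.

No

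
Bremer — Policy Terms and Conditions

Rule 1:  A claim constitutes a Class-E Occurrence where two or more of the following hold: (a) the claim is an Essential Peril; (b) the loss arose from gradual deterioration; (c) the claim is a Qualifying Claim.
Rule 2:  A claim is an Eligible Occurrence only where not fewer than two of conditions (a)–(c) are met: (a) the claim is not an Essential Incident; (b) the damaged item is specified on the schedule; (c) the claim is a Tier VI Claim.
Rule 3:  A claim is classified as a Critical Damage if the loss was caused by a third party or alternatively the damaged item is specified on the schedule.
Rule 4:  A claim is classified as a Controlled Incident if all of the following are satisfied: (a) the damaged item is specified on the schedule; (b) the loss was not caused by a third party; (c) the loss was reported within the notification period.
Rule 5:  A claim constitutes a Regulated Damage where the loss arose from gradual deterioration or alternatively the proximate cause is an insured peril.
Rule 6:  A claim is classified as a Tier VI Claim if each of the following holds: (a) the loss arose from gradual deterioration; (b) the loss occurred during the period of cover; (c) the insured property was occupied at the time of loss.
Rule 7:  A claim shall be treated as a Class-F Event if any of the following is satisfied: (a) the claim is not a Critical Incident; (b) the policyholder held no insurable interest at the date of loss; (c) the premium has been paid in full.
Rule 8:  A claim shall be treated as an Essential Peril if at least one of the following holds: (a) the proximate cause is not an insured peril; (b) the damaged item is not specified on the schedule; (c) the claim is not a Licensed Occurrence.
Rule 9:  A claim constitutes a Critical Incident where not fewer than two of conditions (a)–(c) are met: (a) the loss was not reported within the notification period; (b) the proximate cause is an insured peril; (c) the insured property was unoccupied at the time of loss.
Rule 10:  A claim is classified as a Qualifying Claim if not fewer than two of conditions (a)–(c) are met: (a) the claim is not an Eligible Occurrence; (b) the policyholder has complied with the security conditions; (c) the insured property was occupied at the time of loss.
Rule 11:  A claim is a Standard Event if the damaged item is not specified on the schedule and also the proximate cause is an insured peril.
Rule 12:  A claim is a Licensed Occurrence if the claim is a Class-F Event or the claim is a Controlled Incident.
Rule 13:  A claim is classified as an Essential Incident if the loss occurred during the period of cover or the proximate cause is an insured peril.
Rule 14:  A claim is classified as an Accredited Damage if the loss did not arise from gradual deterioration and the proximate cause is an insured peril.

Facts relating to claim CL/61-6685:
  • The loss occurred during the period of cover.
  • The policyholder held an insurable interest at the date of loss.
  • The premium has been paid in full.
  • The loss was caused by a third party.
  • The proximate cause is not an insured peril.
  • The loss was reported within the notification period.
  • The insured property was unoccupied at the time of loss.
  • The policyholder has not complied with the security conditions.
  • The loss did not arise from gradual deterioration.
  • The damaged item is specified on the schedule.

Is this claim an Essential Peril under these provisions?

Yes

rule 9 — Critical Incident: the loss was not reported within the notification period? no; the proximate cause is an insured peril? no; the insured property was unoccupied at the time of loss? yes — 1 of 3 hold (need ≥2) → not satisfied.
rule 7 — Class-F Event: [not a Critical Incident (rule 9)? yes] OR [the policyholder held no insurable interest at the date of loss? no] OR [the premium has been paid in full? yes] → satisfied.
rule 4 — Controlled Incident: [the damaged item is specified on the schedule? yes] AND [the loss was not caused by a third party? no] AND [the loss was reported within the notification period? yes] → not satisfied.
rule 12 — Licensed Occurrence: [Class-F Event (rule 7)? yes] OR [Controlled Incident (rule 4)? no] → satisfied.
rule 8 — Essential Peril: [the proximate cause is not an insured peril? yes] OR [the damaged item is not specified on the schedule? no] OR [not a Licensed Occurrence (rule 12)? no] → satisfied.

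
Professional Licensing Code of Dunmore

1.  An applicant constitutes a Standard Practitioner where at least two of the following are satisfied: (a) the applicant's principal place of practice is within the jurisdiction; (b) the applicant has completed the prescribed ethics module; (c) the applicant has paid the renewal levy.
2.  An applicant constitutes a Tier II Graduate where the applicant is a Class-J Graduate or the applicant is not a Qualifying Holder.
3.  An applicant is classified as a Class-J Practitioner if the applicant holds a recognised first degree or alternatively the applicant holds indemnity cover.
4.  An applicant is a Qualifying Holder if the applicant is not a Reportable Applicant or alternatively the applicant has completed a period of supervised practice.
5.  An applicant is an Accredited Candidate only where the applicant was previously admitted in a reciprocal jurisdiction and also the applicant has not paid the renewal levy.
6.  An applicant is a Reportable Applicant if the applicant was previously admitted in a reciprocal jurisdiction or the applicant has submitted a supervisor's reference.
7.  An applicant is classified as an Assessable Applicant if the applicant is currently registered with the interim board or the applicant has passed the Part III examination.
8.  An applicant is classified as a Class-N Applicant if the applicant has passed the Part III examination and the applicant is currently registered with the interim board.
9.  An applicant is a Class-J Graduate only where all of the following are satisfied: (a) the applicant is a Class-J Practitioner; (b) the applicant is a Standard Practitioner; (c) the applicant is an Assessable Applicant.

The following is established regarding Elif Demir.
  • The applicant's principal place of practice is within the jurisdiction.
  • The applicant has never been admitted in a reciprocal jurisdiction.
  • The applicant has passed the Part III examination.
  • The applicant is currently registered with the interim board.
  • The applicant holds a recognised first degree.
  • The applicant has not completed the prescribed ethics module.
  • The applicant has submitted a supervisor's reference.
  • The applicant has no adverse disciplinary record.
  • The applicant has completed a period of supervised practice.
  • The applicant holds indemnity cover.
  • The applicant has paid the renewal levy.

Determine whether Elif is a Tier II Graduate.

Yes

Under paragraph 3: the applicant holds a recognised first degree? yes; or the applicant holds indemnity cover? yes. So the applicant is a Class-J Practitioner.
Under paragraph 1: the applicant's principal place of practice is within the jurisdiction? yes; the applicant has completed the prescribed ethics module? no; the applicant has paid the renewal levy? yes — 2 of 3 hold (need ≥2) → satisfied.
Under paragraph 7: the applicant is currently registered with the interim board? yes; or the applicant has passed the Part III examination? yes. So the applicant is an Assessable Applicant.
Under paragraph 9: Class-J Practitioner (paragraph 3)? yes; and Standard Practitioner (paragraph 1)? yes; and Assessable Applicant (paragraph 7)? yes. So the applicant is a Class-J Graduate.
Under paragraph 6: the applicant was previously admitted in a reciprocal jurisdiction? no; or the applicant has submitted a supervisor's reference? yes. So the applicant is a Reportable Applicant.
Under paragraph 4: not a Reportable Applicant (paragraph 6)? no; or the applicant has completed a period of supervised practice? yes. So the applicant is a Qualifying Holder.
Under paragraph 2: Class-J Graduate (paragraph 9)? yes; or not a Qualifying Holder (paragraph 4)? no. So the applicant is a Tier II Graduate.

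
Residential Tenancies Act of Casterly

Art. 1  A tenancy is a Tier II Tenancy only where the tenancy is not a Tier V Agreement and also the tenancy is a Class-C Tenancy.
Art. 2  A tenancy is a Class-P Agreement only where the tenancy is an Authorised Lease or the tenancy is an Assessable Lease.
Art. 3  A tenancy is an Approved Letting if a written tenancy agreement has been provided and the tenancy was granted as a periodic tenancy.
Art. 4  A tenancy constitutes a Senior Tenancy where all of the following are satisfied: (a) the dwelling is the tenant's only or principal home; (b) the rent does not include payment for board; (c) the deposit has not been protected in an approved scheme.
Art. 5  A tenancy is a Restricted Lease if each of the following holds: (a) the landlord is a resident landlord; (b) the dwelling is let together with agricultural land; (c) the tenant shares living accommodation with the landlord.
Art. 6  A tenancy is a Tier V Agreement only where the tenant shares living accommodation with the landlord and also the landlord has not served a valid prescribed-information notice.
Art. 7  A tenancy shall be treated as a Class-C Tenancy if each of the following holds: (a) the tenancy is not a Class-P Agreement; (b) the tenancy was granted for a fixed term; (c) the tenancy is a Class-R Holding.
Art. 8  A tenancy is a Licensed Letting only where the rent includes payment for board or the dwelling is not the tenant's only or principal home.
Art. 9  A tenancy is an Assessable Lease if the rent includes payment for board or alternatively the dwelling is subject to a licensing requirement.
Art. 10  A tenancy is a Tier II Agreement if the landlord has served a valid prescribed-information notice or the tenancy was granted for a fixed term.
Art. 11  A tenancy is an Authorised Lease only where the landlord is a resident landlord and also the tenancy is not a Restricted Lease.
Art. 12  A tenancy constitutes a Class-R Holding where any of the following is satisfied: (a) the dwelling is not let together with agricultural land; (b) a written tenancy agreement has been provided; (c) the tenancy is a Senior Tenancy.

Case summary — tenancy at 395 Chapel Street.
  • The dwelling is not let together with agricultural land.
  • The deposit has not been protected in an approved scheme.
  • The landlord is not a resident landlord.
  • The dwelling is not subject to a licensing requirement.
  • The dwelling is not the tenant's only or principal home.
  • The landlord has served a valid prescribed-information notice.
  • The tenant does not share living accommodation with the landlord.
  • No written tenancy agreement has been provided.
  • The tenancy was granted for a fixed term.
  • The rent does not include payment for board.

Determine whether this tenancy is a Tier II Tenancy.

Yes

Under article 6: the tenant shares living accommodation with the landlord? no; and the landlord has not served a valid prescribed-information notice? no. So the tenancy is not a Tier V Agreement.
Under article 5: the landlord is a resident landlord? no; and the dwelling is let together with agricultural land? no; and the tenant shares living accommodation with the landlord? no. So the tenancy is not a Restricted Lease.
Under article 11: the landlord is a resident landlord? no; and not a Restricted Lease (article 5)? yes. So the tenancy is not an Authorised Lease.
Under article 9: the rent includes payment for board? no; or the dwelling is subject to a licensing requirement? no. So the tenancy is not an Assessable Lease.
Under article 2: Authorised Lease (article 11)? no; or Assessable Lease (article 9)? no. So the tenancy is not a Class-P Agreement.
Under article 4: the dwelling is the tenant's only or principal home? no; and the rent does not include payment for board? yes; and the deposit has not been protected in an approved scheme? yes. So the tenancy is not a Senior Tenancy.
Under article 12: the dwelling is not let together with agricultural land? yes; or a written tenancy agreement has been provided? no; or Senior Tenancy (article 4)? no. So the tenancy is a Class-R Holding.
Under article 7: not a Class-P Agreement (article 2)? yes; and the tenancy was granted for a fixed term? yes; and Class-R Holding (article 12)? yes. So the tenancy is a Class-C Tenancy.
Under article 1: not a Tier V Agreement (article 6)? yes; and Class-C Tenancy (article 7)? yes. So the tenancy is a Tier II Tenancy.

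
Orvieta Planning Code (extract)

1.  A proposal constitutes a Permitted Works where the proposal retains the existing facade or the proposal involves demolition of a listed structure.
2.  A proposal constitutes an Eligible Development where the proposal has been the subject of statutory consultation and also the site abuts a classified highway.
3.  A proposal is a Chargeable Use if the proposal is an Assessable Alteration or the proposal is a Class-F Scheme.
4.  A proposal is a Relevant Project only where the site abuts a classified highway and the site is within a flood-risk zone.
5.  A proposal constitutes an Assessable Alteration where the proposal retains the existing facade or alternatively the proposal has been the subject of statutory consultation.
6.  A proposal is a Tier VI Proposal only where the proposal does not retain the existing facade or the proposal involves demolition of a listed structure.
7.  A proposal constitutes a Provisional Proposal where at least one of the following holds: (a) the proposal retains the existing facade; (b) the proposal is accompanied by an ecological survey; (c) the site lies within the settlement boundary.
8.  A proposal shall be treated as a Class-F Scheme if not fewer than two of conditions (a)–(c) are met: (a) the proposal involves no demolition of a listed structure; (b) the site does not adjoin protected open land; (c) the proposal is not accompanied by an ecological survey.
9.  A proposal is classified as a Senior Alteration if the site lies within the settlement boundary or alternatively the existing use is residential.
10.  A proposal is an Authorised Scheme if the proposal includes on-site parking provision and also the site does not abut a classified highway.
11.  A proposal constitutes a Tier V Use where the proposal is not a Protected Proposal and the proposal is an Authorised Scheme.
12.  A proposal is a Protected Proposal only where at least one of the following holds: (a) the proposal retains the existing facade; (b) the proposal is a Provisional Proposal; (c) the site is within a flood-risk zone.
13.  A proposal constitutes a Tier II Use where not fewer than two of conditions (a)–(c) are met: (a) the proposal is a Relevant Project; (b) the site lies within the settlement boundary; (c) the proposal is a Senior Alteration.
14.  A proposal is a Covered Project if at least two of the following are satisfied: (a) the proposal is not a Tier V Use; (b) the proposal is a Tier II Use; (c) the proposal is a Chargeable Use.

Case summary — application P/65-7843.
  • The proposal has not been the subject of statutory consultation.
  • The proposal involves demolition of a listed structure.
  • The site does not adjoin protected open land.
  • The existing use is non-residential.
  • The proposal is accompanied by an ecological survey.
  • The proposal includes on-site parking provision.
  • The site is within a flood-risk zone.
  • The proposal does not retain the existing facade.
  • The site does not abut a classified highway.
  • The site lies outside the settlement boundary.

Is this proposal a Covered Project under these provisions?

No

Under paragraph 7: the proposal retains the existing facade? no; or the proposal is accompanied by an ecological survey? yes; or the site lies within the settlement boundary? no. So the proposal is a Provisional Proposal.
Under paragraph 12: the proposal retains the existing facade? no; or Provisional Proposal (paragraph 7)? yes; or the site is within a flood-risk zone? yes. So the proposal is a Protected Proposal.
Under paragraph 10: the proposal includes on-site parking provision? yes; and the site does not abut a classified highway? yes. So the proposal is an Authorised Scheme.
Under paragraph 11: not a Protected Proposal (paragraph 12)? no; and Authorised Scheme (paragraph 10)? yes. So the proposal is not a Tier V Use.
Under paragraph 4: the site abuts a classified highway? no; and the site is within a flood-risk zone? yes. So the proposal is not a Relevant Project.
Under paragraph 9: the site lies within the settlement boundary? no; or the existing use is residential? no. So the proposal is not a Senior Alteration.
Under paragraph 13: Relevant Project (paragraph 4)? no; the site lies within the settlement boundary? no; Senior Alteration (paragraph 9)? no — 0 of 3 hold (need ≥2) → not satisfied.
Under paragraph 5: the proposal retains the existing facade? no; or the proposal has been the subject of statutory consultation? no. So the proposal is not an Assessable Alteration.
Under paragraph 8: the proposal involves no demolition of a listed structure? no; the site does not adjoin protected open land? yes; the proposal is not accompanied by an ecological survey? no — 1 of 3 hold (need ≥2) → not satisfied.
Under paragraph 3: Assessable Alteration (paragraph 5)? no; or Class-F Scheme (paragraph 8)? no. So the proposal is not a Chargeable Use.
Under paragraph 14: not a Tier V Use (paragraph 11)? yes; Tier II Use (paragraph 13)? no; Chargeable Use (paragraph 3)? no — 1 of 3 hold (need ≥2) → not satisfied.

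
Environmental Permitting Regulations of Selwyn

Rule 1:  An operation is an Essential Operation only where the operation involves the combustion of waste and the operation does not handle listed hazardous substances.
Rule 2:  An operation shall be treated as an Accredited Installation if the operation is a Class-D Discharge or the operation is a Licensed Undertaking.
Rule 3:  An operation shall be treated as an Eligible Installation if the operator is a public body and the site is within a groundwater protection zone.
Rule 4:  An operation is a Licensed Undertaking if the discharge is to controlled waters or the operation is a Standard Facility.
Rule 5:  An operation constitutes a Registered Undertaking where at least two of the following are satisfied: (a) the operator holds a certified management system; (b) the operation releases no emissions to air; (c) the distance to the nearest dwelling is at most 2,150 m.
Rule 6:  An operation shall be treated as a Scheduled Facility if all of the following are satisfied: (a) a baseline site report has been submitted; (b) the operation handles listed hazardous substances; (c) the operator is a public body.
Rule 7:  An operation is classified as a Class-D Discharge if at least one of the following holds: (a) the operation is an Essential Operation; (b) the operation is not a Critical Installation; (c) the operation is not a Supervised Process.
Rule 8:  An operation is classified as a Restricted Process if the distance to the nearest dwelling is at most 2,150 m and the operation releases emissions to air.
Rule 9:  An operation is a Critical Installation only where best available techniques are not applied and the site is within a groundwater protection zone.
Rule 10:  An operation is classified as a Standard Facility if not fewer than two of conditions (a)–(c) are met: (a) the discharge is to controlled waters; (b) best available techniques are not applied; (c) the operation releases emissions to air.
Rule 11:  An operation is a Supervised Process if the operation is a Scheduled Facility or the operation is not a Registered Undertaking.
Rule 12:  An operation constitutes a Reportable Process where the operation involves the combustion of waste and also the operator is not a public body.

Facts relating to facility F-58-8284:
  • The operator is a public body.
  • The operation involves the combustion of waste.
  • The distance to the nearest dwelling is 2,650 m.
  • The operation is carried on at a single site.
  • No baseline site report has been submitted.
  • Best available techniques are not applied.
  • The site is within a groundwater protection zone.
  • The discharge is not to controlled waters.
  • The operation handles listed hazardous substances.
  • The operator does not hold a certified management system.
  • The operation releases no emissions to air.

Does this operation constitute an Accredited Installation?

rule 1 — Essential Operation: [the operation involves the combustion of waste? yes] AND [the operation does not handle listed hazardous substances? no] → not satisfied.
rule 9 — Critical Installation: [best available techniques are not applied? yes] AND [the site is within a groundwater protection zone? yes] → satisfied.
rule 6 — Scheduled Facility: [a baseline site report has been submitted? no] AND [the operation handles listed hazardous substances? yes] AND [the operator is a public body? yes] → not satisfied.
rule 5 — Registered Undertaking: the operator holds a certified management system? no; the operation releases no emissions to air? yes; distance to the nearest dwelling: 2,650 m ≤ 2,150 m? no — 1 of 3 hold (need ≥2) → not satisfied.
rule 11 — Supervised Process: [Scheduled Facility (rule 6)? no] OR [not a Registered Undertaking (rule 5)? yes] → satisfied.
rule 7 — Class-D Discharge: [Essential Operation (rule 1)? no] OR [not a Critical Installation (rule 9)? no] OR [not a Supervised Process (rule 11)? no] → not satisfied.
rule 10 — Standard Facility: the discharge is to controlled waters? no; best available techniques are not applied? yes; the operation releases emissions to air? no — 1 of 3 hold (need ≥2) → not satisfied.
rule 4 — Licensed Undertaking: [the discharge is to controlled waters? no] OR [Standard Facility (rule 10)? no] → not satisfied.
rule 2 — Accredited Installation: [Class-D Discharge (rule 7)? no] OR [Licensed Undertaking (rule 4)? no] → not satisfied.

No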